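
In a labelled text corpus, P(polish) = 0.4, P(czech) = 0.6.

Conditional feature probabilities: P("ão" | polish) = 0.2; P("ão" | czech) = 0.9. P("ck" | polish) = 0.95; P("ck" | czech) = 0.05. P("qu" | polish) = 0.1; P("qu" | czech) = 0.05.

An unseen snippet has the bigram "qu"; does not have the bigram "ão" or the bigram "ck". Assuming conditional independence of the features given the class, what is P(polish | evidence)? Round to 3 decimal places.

polish: 0.4 × (1−0.2) × (1−0.95) × 0.1 = 0.0016
czech: 0.6 × (1−0.9) × (1−0.05) × 0.05 = 0.00285
P(polish | x) = 0.0016 / 0.00445 ≈ 0.360

0.360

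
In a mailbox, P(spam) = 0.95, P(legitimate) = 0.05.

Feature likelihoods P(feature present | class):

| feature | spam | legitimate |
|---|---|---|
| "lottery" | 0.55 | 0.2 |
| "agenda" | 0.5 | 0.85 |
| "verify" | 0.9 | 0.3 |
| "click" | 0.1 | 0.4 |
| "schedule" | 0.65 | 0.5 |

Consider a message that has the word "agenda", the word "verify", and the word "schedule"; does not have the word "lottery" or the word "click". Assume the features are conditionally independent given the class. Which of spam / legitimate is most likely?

spam

spam: 0.95 × (1−0.55) × 0.5 × 0.9 × (1−0.1) × 0.65 = 0.112539375
legitimate: 0.05 × (1−0.2) × 0.85 × 0.3 × (1−0.4) × 0.5 = 0.00306
Highest score → spam.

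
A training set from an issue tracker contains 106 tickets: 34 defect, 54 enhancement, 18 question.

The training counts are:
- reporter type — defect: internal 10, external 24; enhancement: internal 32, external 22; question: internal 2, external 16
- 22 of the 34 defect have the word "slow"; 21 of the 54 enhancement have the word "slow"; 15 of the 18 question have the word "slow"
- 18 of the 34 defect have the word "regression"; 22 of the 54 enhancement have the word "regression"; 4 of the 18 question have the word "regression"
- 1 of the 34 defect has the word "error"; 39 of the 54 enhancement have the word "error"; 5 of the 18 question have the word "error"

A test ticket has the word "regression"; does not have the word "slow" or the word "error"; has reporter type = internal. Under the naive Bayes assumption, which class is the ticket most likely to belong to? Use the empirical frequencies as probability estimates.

enhancement

defect: (34/106) × (10/34) × (12/34) × (18/34) × (33/34) ≈ 0.017109
enhancement: (54/106) × (32/54) × (33/54) × (22/54) × (15/54) ≈ 0.0208781
question: (18/106) × (2/18) × (3/18) × (4/18) × (13/18) ≈ 0.000504698
Highest score → enhancement.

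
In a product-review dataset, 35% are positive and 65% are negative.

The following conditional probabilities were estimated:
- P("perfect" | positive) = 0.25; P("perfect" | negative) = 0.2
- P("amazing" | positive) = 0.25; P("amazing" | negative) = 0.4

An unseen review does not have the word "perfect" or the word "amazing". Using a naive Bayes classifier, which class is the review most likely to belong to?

negative

positive: 0.35 × (1−0.25) × (1−0.25) = 0.196875
negative: 0.65 × (1−0.2) × (1−0.4) = 0.312
Highest score → negative.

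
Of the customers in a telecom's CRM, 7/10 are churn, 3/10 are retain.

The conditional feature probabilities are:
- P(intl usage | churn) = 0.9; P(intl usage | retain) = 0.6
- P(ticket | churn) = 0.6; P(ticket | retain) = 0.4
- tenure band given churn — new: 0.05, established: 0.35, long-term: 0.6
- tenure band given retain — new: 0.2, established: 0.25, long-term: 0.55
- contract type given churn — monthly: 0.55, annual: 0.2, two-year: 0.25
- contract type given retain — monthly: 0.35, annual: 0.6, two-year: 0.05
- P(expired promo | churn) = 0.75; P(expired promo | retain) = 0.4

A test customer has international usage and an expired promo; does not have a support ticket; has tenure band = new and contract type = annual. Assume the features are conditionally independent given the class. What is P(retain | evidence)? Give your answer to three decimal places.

0.733

churn: 0.7 × 0.9 × (1−0.6) × 0.05 × 0.2 × 0.75 = 0.00189
retain: 0.3 × 0.6 × (1−0.4) × 0.2 × 0.6 × 0.4 = 0.005184
P(retain | x) = 0.005184 / 0.007074 ≈ 0.733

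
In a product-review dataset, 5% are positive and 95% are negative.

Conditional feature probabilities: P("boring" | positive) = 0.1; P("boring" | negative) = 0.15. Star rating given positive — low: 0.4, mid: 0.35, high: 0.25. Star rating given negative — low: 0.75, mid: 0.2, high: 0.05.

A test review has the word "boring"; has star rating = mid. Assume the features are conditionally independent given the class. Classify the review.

positive: 0.05 × 0.1 × 0.35 = 0.00175
negative: 0.95 × 0.15 × 0.2 = 0.0285
Highest score → negative.

negative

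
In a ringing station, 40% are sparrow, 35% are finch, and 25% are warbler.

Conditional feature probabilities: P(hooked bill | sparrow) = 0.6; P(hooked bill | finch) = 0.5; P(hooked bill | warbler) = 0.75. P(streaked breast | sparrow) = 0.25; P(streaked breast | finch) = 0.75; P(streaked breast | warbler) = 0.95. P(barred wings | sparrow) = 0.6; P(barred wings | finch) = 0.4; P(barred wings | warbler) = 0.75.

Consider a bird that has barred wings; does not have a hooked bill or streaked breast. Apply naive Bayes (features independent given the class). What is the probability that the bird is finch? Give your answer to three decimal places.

0.191

sparrow: 0.4 × (1−0.6) × (1−0.25) × 0.6 = 0.072
finch: 0.35 × (1−0.5) × (1−0.75) × 0.4 = 0.0175
warbler: 0.25 × (1−0.75) × (1−0.95) × 0.75 = 0.00234375
P(finch | x) = 0.0175 / 0.09184375 ≈ 0.191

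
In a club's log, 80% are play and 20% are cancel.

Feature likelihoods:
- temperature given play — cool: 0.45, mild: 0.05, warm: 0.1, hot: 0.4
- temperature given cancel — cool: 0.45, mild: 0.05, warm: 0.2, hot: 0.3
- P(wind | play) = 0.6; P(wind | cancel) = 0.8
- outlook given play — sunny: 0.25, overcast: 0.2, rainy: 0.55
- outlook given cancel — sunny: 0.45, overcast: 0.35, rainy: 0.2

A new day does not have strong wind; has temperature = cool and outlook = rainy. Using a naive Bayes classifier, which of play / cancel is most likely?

play

play: 0.8 × 0.45 × (1−0.6) × 0.55 = 0.0792
cancel: 0.2 × 0.45 × (1−0.8) × 0.2 = 0.0036
Highest score → play.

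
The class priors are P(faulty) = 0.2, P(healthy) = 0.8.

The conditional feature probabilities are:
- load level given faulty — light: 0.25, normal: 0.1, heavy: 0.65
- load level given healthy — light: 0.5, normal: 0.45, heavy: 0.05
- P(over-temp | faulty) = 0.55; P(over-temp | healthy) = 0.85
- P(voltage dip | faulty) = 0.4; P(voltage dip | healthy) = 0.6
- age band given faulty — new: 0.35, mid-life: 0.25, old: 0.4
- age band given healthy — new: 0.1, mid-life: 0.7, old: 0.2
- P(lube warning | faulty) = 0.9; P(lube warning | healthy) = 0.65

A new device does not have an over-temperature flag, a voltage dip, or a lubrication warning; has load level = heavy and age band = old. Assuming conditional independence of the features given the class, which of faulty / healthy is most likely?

faulty: 0.2 × 0.65 × (1−0.55) × (1−0.4) × 0.4 × (1−0.9) = 0.001404
healthy: 0.8 × 0.05 × (1−0.85) × (1−0.6) × 0.2 × (1−0.65) = 0.000168
Highest score → faulty.

faulty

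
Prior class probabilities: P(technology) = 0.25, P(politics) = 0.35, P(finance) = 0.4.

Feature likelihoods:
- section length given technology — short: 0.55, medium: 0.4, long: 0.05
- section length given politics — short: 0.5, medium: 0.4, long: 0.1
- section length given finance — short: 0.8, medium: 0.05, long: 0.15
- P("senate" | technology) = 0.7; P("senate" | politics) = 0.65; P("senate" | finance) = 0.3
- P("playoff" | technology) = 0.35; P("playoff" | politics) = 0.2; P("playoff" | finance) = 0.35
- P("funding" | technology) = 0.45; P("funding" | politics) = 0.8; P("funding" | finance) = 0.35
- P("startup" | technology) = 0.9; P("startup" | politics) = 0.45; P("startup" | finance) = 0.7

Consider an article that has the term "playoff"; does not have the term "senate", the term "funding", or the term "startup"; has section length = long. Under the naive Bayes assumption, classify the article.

finance

technology: 0.25 × 0.05 × (1−0.7) × 0.35 × (1−0.45) × (1−0.9) = 0.0000721875
politics: 0.35 × 0.1 × (1−0.65) × 0.2 × (1−0.8) × (1−0.45) = 0.0002695
finance: 0.4 × 0.15 × (1−0.3) × 0.35 × (1−0.35) × (1−0.7) = 0.0028665
Highest score → finance.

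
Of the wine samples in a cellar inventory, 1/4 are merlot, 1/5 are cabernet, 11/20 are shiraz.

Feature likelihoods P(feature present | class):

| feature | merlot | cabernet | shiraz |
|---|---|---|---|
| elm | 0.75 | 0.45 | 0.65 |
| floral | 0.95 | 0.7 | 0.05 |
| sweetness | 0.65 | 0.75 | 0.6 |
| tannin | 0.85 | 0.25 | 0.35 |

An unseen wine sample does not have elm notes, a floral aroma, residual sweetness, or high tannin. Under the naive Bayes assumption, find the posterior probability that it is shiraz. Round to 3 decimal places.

0.882

merlot: 0.25 × (1−0.75) × (1−0.95) × (1−0.65) × (1−0.85) = 0.0001640625
cabernet: 0.2 × (1−0.45) × (1−0.7) × (1−0.75) × (1−0.25) = 0.0061875
shiraz: 0.55 × (1−0.65) × (1−0.05) × (1−0.6) × (1−0.35) = 0.0475475
P(shiraz | x) = 0.0475475 / 0.0538990625 ≈ 0.882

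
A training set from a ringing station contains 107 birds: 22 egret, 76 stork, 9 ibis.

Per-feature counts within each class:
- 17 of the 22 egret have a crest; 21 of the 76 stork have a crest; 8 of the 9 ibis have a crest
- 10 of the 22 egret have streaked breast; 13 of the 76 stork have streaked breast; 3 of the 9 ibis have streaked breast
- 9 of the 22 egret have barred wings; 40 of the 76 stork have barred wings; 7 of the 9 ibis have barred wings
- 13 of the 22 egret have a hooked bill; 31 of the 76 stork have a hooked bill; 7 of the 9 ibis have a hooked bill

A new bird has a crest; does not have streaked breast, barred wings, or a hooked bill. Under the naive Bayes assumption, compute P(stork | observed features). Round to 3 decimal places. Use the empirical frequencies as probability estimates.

0.661

egret: (22/107) × (17/22) × (12/22) × (13/22) × (9/22) ≈ 0.020949
stork: (76/107) × (21/76) × (63/76) × (36/76) × (45/76) ≈ 0.04563
ibis: (9/107) × (8/9) × (6/9) × (2/9) × (2/9) ≈ 0.00246144
P(stork | x) = 0.04563 / 0.06904044 ≈ 0.661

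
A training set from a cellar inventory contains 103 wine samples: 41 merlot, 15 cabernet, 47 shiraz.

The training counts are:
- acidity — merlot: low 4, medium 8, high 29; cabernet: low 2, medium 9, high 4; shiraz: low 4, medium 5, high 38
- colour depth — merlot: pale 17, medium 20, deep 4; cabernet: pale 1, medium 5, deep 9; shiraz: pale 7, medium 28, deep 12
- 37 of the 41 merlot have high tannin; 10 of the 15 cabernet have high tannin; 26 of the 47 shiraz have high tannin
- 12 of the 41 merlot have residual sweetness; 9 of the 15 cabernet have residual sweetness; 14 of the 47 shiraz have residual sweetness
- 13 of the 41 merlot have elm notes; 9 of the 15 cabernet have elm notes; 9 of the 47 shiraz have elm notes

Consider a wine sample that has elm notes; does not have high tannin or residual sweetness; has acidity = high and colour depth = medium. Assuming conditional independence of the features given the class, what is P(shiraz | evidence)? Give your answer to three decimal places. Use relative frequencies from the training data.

merlot: (41/103) × (29/41) × (20/41) × (4/41) × (29/41) × (13/41) ≈ 0.00300508
cabernet: (15/103) × (4/15) × (5/15) × (5/15) × (6/15) × (9/15) ≈ 0.0010356
shiraz: (47/103) × (38/47) × (28/47) × (21/47) × (33/47) × (9/47) ≈ 0.0132035
P(shiraz | x) = 0.0132035 / 0.01724418 ≈ 0.766

0.766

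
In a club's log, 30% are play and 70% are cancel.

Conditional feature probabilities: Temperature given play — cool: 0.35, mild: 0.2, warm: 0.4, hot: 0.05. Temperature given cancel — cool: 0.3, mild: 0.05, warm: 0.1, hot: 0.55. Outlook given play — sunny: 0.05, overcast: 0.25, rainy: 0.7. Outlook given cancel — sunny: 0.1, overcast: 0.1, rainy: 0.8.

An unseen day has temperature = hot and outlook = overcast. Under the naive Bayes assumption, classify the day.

cancel

play: 0.3 × 0.05 × 0.25 = 0.00375
cancel: 0.7 × 0.55 × 0.1 = 0.0385
Highest score → cancel.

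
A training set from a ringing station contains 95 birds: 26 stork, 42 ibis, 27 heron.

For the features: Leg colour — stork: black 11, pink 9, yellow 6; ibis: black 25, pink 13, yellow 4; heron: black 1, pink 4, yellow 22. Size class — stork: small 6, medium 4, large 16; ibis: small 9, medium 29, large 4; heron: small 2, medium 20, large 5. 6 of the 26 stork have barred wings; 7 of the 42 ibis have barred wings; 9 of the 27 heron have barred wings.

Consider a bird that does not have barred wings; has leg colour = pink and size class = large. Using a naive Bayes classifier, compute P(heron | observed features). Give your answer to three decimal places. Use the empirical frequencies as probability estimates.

0.085

stork: (26/95) × (9/26) × (16/26) × (20/26) ≈ 0.0448458
ibis: (42/95) × (13/42) × (4/42) × (35/42) ≈ 0.0108605
heron: (27/95) × (4/27) × (5/27) × (18/27) ≈ 0.00519818
P(heron | x) = 0.00519818 / 0.06090448 ≈ 0.085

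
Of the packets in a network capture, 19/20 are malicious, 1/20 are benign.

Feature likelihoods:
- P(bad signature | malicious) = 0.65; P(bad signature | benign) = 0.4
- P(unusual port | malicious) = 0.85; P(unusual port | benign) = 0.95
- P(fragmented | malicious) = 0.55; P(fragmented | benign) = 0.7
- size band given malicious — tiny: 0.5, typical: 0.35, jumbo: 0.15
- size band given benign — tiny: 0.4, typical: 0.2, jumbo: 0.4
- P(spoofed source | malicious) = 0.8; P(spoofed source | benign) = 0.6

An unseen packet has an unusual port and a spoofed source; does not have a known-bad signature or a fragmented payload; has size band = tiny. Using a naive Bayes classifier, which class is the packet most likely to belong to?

malicious

malicious: 0.95 × (1−0.65) × 0.85 × (1−0.55) × 0.5 × 0.8 = 0.0508725
benign: 0.05 × (1−0.4) × 0.95 × (1−0.7) × 0.4 × 0.6 = 0.002052
Highest score → malicious.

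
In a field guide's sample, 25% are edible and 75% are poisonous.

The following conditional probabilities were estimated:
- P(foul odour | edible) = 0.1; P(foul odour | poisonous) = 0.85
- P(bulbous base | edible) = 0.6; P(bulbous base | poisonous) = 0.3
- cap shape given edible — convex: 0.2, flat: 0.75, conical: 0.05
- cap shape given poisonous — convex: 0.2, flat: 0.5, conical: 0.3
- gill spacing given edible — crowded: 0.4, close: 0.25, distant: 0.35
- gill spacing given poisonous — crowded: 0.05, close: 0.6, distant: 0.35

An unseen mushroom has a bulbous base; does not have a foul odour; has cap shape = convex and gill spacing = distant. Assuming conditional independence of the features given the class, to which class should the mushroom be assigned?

edible

edible: 0.25 × (1−0.1) × 0.6 × 0.2 × 0.35 = 0.00945
poisonous: 0.75 × (1−0.85) × 0.3 × 0.2 × 0.35 = 0.0023625
Highest score → edible.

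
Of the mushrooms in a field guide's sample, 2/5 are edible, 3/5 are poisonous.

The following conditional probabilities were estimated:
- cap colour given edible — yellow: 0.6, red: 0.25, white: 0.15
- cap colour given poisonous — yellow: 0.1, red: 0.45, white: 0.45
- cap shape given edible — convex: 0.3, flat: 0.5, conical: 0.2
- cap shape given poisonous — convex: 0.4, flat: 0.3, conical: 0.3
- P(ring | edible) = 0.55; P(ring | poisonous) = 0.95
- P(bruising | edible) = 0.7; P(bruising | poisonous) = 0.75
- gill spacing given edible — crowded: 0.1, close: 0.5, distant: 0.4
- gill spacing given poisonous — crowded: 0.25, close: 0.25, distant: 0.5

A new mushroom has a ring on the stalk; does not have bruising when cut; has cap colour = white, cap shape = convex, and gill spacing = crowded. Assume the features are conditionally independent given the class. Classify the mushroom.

edible: 0.4 × 0.15 × 0.3 × 0.55 × (1−0.7) × 0.1 = 0.000297
poisonous: 0.6 × 0.45 × 0.4 × 0.95 × (1−0.75) × 0.25 = 0.0064125
Highest score → poisonous.

poisonous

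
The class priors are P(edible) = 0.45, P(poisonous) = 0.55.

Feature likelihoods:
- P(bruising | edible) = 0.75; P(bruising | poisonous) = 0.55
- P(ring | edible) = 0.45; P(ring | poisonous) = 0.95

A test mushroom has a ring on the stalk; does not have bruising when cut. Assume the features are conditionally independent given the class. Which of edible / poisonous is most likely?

poisonous

edible: 0.45 × (1−0.75) × 0.45 = 0.050625
poisonous: 0.55 × (1−0.55) × 0.95 = 0.235125
Highest score → poisonous.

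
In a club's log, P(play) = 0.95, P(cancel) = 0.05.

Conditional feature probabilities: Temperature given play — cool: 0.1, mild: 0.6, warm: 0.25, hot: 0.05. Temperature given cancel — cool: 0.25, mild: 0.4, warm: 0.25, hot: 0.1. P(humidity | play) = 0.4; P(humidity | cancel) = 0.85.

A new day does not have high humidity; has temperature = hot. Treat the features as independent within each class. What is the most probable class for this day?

play

play: 0.95 × 0.05 × (1−0.4) = 0.0285
cancel: 0.05 × 0.1 × (1−0.85) = 0.00075
Highest score → play.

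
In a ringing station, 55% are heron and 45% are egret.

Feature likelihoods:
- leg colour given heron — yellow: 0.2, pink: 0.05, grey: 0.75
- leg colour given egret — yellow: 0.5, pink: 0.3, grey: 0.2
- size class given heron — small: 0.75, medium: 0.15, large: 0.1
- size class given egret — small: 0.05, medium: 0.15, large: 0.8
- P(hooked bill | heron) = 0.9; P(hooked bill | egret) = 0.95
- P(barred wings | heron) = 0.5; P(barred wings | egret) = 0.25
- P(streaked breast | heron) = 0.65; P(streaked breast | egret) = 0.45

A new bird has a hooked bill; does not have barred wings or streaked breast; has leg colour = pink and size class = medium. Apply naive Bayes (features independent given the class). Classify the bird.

egret

heron: 0.55 × 0.05 × 0.15 × 0.9 × (1−0.5) × (1−0.65) = 0.0006496875
egret: 0.45 × 0.3 × 0.15 × 0.95 × (1−0.25) × (1−0.45) = 0.00793546875
Highest score → egret.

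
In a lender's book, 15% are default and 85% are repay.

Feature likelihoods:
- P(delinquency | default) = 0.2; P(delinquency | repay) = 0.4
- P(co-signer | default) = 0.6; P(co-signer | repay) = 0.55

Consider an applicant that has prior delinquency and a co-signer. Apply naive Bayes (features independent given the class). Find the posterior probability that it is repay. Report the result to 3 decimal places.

0.912

default: 0.15 × 0.2 × 0.6 = 0.018
repay: 0.85 × 0.4 × 0.55 = 0.187
P(repay | x) = 0.187 / 0.205 ≈ 0.912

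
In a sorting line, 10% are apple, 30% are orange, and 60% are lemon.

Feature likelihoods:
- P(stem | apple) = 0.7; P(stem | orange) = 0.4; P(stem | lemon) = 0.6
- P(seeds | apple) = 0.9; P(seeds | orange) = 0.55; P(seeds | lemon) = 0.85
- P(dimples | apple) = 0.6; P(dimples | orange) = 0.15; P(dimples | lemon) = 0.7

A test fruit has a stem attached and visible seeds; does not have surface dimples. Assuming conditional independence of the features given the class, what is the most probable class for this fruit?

apple: 0.1 × 0.7 × 0.9 × (1−0.6) = 0.0252
orange: 0.3 × 0.4 × 0.55 × (1−0.15) = 0.0561
lemon: 0.6 × 0.6 × 0.85 × (1−0.7) = 0.0918
Highest score → lemon.

lemon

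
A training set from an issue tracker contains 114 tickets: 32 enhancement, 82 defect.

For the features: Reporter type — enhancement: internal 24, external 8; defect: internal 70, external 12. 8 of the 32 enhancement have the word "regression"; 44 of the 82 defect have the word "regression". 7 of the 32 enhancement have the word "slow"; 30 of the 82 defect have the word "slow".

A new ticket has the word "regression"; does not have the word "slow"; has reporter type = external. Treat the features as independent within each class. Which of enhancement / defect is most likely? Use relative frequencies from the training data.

enhancement: (32/114) × (8/32) × (8/32) × (25/32) ≈ 0.0137061
defect: (82/114) × (12/82) × (44/82) × (52/82) ≈ 0.0358183
Highest score → defect.

defect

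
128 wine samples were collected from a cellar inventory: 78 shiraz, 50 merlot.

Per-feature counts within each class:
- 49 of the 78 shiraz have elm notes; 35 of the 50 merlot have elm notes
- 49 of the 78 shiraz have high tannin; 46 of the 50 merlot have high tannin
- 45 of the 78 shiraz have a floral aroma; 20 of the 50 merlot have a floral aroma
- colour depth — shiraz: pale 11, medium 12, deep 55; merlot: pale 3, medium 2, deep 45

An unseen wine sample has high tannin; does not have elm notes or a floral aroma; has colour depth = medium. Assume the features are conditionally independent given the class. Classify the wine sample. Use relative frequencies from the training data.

shiraz

shiraz: (78/128) × (29/78) × (49/78) × (33/78) × (12/78) ≈ 0.00926393
merlot: (50/128) × (15/50) × (46/50) × (30/50) × (2/50) = 0.0025875
Highest score → shiraz.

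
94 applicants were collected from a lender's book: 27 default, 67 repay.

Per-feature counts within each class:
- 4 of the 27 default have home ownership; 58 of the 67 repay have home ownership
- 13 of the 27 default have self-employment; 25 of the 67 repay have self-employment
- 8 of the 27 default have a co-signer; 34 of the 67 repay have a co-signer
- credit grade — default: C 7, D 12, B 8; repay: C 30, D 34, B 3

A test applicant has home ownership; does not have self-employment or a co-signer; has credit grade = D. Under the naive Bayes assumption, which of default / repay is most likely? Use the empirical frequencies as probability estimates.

default: (27/94) × (4/27) × (14/27) × (19/27) × (12/27) ≈ 0.00690087
repay: (67/94) × (58/67) × (42/67) × (33/67) × (34/67) ≈ 0.0966758
Highest score → repay.

repay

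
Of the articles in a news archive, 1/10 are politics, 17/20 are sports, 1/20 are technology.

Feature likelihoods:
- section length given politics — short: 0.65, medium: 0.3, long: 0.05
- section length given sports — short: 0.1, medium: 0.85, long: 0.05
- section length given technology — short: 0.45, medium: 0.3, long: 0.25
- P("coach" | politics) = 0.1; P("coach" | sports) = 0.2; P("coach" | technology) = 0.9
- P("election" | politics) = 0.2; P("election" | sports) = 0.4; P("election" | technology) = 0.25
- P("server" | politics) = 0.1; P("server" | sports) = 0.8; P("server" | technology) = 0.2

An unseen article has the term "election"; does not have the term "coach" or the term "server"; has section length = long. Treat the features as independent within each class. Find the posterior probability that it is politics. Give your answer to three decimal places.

0.214

politics: 0.1 × 0.05 × (1−0.1) × 0.2 × (1−0.1) = 0.00081
sports: 0.85 × 0.05 × (1−0.2) × 0.4 × (1−0.8) = 0.00272
technology: 0.05 × 0.25 × (1−0.9) × 0.25 × (1−0.2) = 0.00025
P(politics | x) = 0.00081 / 0.00378 ≈ 0.214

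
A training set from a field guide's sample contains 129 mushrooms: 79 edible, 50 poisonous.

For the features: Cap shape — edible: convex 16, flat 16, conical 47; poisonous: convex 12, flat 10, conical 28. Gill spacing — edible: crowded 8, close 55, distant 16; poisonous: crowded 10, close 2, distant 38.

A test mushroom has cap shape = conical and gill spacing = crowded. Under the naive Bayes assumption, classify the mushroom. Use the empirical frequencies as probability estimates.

poisonous

edible: (79/129) × (47/79) × (8/79) ≈ 0.0368953
poisonous: (50/129) × (28/50) × (10/50) ≈ 0.0434109
Highest score → poisonous.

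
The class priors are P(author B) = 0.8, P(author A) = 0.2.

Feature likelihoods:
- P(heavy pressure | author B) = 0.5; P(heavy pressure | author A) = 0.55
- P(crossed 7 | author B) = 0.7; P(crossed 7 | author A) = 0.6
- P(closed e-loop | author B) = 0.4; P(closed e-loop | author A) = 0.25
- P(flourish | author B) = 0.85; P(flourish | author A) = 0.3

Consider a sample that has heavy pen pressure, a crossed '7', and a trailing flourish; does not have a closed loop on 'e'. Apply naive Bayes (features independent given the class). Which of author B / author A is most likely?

author B: 0.8 × 0.5 × 0.7 × (1−0.4) × 0.85 = 0.1428
author A: 0.2 × 0.55 × 0.6 × (1−0.25) × 0.3 = 0.01485
Highest score → author B.

author B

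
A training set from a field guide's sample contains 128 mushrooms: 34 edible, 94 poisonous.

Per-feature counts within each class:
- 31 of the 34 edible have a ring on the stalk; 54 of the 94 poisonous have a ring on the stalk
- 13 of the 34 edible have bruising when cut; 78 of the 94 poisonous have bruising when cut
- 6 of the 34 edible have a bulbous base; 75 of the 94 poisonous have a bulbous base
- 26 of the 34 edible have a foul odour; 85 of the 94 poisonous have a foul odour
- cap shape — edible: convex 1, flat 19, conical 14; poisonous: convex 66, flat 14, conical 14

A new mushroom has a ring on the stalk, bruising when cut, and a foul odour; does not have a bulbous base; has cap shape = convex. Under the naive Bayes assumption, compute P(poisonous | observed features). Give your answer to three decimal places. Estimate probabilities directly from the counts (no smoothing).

0.963

edible: (34/128) × (31/34) × (13/34) × (28/34) × (26/34) × (1/34) ≈ 0.00171518
poisonous: (94/128) × (54/94) × (78/94) × (19/94) × (85/94) × (66/94) ≈ 0.0449245
P(poisonous | x) = 0.0449245 / 0.04663968 ≈ 0.963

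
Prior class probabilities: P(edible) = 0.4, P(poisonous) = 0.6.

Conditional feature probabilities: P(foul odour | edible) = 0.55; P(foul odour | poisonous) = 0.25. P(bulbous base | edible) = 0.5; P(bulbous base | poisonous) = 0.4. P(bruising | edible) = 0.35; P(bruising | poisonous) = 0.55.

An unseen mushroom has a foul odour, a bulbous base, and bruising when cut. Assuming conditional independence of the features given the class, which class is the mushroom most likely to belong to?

edible: 0.4 × 0.55 × 0.5 × 0.35 = 0.0385
poisonous: 0.6 × 0.25 × 0.4 × 0.55 = 0.033
Highest score → edible.

edible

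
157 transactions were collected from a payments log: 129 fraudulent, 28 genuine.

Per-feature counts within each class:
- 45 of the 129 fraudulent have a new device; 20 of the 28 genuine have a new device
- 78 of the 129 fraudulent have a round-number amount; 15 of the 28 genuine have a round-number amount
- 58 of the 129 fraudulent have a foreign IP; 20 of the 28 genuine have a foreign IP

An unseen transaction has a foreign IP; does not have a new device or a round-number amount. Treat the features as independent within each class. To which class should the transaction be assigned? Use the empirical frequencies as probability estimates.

fraudulent: (129/157) × (84/129) × (51/129) × (58/129) ≈ 0.0951039
genuine: (28/157) × (8/28) × (13/28) × (20/28) ≈ 0.0168985
Highest score → fraudulent.

fraudulent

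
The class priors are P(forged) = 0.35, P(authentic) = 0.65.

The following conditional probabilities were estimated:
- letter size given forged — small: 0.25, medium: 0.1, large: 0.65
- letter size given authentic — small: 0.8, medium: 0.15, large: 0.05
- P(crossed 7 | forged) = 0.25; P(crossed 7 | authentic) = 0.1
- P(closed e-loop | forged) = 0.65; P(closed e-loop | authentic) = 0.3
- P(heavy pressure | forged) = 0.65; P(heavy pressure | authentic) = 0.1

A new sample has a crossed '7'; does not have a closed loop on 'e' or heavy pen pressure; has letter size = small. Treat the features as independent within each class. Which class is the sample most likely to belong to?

authentic

forged: 0.35 × 0.25 × 0.25 × (1−0.65) × (1−0.65) = 0.0026796875
authentic: 0.65 × 0.8 × 0.1 × (1−0.3) × (1−0.1) = 0.03276
Highest score → authentic.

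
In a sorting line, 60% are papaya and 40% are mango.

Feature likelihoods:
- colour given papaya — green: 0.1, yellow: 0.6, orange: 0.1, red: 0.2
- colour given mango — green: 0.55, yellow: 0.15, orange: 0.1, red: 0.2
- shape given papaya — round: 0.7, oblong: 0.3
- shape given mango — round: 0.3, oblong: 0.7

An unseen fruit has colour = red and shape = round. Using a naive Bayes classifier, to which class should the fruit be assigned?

papaya: 0.6 × 0.2 × 0.7 = 0.084
mango: 0.4 × 0.2 × 0.3 = 0.024
Highest score → papaya.

papaya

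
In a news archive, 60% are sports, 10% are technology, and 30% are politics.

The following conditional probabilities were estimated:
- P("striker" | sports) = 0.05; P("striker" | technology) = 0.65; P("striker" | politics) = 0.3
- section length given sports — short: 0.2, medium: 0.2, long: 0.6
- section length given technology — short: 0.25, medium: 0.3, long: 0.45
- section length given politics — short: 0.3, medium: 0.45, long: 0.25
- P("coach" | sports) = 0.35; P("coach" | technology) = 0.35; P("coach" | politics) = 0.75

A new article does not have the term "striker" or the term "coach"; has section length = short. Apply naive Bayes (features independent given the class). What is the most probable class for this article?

sports

sports: 0.6 × (1−0.05) × 0.2 × (1−0.35) = 0.0741
technology: 0.1 × (1−0.65) × 0.25 × (1−0.35) = 0.0056875
politics: 0.3 × (1−0.3) × 0.3 × (1−0.75) = 0.01575
Highest score → sports.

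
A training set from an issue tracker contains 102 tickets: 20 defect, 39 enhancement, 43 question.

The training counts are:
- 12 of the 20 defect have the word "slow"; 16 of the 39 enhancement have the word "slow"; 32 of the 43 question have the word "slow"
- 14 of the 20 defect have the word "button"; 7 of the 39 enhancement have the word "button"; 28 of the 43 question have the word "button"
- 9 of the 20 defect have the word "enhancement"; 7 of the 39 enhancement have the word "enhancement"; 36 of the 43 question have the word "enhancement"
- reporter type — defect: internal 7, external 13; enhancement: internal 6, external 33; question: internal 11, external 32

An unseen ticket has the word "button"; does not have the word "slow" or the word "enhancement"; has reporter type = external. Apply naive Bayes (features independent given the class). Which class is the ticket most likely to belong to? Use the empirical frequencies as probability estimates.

defect: (20/102) × (8/20) × (14/20) × (11/20) × (13/20) ≈ 0.0196275
enhancement: (39/102) × (23/39) × (7/39) × (32/39) × (33/39) ≈ 0.0280993
question: (43/102) × (11/43) × (28/43) × (7/43) × (32/43) ≈ 0.00850733
Highest score → enhancement.

enhancement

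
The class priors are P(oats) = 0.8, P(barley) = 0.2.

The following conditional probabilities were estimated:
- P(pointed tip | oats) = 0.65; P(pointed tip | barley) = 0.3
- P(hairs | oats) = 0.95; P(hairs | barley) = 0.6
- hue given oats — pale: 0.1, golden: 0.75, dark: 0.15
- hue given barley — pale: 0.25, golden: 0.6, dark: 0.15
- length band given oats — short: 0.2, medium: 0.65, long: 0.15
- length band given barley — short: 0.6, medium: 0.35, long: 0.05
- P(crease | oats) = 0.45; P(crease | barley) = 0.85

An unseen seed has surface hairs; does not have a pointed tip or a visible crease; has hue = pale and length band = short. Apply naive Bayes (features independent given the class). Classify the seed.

oats: 0.8 × (1−0.65) × 0.95 × 0.1 × 0.2 × (1−0.45) = 0.002926
barley: 0.2 × (1−0.3) × 0.6 × 0.25 × 0.6 × (1−0.85) = 0.00189
Highest score → oats.

oats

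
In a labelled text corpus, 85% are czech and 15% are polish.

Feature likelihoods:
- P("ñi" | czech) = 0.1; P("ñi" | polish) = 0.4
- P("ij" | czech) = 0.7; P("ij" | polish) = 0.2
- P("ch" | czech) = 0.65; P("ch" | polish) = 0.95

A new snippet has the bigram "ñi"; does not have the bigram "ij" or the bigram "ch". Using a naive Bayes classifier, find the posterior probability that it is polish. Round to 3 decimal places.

0.212

czech: 0.85 × 0.1 × (1−0.7) × (1−0.65) = 0.008925
polish: 0.15 × 0.4 × (1−0.2) × (1−0.95) = 0.0024
P(polish | x) = 0.0024 / 0.011325 ≈ 0.212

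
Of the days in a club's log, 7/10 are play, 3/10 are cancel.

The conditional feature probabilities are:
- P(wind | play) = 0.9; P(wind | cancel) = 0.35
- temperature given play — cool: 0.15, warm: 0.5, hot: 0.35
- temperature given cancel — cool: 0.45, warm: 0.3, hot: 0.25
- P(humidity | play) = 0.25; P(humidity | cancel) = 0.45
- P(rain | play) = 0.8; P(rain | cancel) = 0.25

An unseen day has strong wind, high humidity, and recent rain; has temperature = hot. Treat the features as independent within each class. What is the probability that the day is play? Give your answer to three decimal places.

play: 0.7 × 0.9 × 0.35 × 0.25 × 0.8 = 0.0441
cancel: 0.3 × 0.35 × 0.25 × 0.45 × 0.25 = 0.002953125
P(play | x) = 0.0441 / 0.047053125 ≈ 0.937

0.937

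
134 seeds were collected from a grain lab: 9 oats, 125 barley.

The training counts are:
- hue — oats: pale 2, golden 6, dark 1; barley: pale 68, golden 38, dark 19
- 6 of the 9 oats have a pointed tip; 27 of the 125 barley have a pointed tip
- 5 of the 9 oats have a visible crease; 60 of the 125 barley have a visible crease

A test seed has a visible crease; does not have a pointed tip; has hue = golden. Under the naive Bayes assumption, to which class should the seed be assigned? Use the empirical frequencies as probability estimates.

oats: (9/134) × (6/9) × (3/9) × (5/9) ≈ 0.00829187
barley: (125/134) × (38/125) × (98/125) × (60/125) ≈ 0.106718
Highest score → barley.

barley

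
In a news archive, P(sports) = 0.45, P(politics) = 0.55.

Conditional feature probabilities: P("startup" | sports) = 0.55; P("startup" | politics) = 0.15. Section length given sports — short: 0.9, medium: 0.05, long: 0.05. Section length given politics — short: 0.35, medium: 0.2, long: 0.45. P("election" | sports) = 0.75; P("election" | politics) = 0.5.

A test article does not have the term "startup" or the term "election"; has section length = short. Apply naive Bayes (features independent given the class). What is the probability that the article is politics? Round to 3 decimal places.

0.642

sports: 0.45 × (1−0.55) × 0.9 × (1−0.75) = 0.0455625
politics: 0.55 × (1−0.15) × 0.35 × (1−0.5) = 0.0818125
P(politics | x) = 0.0818125 / 0.127375 ≈ 0.642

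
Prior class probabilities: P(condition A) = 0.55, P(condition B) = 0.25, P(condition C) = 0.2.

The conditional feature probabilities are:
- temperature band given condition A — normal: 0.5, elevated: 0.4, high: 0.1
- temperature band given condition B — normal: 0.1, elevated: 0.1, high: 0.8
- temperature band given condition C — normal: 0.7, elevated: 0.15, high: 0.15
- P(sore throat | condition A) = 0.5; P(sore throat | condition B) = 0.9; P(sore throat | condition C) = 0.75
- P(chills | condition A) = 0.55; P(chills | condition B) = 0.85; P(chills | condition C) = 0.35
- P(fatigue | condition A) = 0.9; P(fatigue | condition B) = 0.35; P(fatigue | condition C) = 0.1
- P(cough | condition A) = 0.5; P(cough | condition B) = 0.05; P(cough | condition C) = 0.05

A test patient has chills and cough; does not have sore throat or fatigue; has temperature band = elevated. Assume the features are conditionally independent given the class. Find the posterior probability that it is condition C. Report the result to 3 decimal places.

0.037

condition A: 0.55 × 0.4 × (1−0.5) × 0.55 × (1−0.9) × 0.5 = 0.003025
condition B: 0.25 × 0.1 × (1−0.9) × 0.85 × (1−0.35) × 0.05 = 0.0000690625
condition C: 0.2 × 0.15 × (1−0.75) × 0.35 × (1−0.1) × 0.05 = 0.000118125
P(condition C | x) = 0.000118125 / 0.0032121875 ≈ 0.037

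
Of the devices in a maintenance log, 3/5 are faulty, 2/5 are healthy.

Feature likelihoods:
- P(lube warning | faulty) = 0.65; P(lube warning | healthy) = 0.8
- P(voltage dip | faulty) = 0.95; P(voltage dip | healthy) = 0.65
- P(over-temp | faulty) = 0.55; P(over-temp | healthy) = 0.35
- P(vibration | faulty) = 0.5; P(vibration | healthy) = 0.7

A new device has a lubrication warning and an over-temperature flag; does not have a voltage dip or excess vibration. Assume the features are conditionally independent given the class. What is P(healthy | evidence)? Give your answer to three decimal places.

0.687

faulty: 0.6 × 0.65 × (1−0.95) × 0.55 × (1−0.5) = 0.0053625
healthy: 0.4 × 0.8 × (1−0.65) × 0.35 × (1−0.7) = 0.01176
P(healthy | x) = 0.01176 / 0.0171225 ≈ 0.687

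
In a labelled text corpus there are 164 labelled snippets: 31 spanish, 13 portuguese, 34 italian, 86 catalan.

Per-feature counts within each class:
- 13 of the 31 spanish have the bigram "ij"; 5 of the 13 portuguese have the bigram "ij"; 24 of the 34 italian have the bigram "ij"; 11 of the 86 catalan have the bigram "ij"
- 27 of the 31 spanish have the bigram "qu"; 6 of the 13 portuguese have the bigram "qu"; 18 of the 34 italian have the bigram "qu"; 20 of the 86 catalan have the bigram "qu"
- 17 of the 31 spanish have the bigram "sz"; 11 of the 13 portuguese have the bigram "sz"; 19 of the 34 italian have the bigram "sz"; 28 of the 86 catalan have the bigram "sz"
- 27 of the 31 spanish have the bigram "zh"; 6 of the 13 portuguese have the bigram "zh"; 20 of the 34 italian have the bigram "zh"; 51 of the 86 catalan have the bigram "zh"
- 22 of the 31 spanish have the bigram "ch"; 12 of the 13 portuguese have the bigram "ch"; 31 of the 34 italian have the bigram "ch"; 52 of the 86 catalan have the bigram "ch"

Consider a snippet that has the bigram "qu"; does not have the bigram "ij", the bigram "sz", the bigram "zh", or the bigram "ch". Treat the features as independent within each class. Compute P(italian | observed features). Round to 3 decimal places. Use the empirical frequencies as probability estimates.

spanish: (31/164) × (18/31) × (27/31) × (14/31) × (4/31) × (9/31) ≈ 0.00161725
portuguese: (13/164) × (8/13) × (6/13) × (2/13) × (7/13) × (1/13) ≈ 0.000143467
italian: (34/164) × (10/34) × (18/34) × (15/34) × (14/34) × (3/34) ≈ 0.000517432
catalan: (86/164) × (75/86) × (20/86) × (58/86) × (35/86) × (34/86) ≈ 0.0115406
P(italian | x) = 0.000517432 / 0.013818749 ≈ 0.037

0.037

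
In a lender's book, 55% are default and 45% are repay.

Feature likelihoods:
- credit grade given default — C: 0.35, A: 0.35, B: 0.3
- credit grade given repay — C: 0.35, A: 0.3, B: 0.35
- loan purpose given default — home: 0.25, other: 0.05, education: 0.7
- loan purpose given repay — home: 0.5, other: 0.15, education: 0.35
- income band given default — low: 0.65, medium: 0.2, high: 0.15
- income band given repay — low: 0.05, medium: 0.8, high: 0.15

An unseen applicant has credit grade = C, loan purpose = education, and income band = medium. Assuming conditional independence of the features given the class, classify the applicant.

repay

default: 0.55 × 0.35 × 0.7 × 0.2 = 0.02695
repay: 0.45 × 0.35 × 0.35 × 0.8 = 0.0441
Highest score → repay.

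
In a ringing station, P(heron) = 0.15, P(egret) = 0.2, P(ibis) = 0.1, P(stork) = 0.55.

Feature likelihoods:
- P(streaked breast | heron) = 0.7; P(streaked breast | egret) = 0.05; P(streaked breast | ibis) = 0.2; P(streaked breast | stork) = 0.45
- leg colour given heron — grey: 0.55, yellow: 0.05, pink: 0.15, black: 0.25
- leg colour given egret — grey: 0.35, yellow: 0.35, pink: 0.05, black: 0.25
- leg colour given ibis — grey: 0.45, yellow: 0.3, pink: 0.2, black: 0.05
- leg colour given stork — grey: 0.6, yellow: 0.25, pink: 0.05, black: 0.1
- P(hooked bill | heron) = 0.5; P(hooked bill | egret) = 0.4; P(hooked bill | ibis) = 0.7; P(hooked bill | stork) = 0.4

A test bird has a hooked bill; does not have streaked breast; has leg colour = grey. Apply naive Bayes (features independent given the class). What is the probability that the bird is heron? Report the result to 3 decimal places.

heron: 0.15 × (1−0.7) × 0.55 × 0.5 = 0.012375
egret: 0.2 × (1−0.05) × 0.35 × 0.4 = 0.0266
ibis: 0.1 × (1−0.2) × 0.45 × 0.7 = 0.0252
stork: 0.55 × (1−0.45) × 0.6 × 0.4 = 0.0726
P(heron | x) = 0.012375 / 0.136775 ≈ 0.090

0.090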